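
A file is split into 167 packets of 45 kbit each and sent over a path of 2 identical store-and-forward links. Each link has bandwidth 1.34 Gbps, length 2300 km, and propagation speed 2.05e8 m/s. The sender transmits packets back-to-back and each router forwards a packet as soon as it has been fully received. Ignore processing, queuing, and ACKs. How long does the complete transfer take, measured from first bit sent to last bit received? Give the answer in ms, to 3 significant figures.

Per-hop transmission t_tx = L/R = 45000/1340000000 = 0.0335821 ms.
Per-hop propagation t_prop = 2300000/2.05e+08 = 11.2195 ms.
Pipeline fill: first packet needs 2·t_tx to clear all hops; remaining 166 packets each add one t_tx.
Total = (2+167-1)·t_tx + 2·t_prop = 168·0.0335821 + 2·11.2195 = 28.1 ms.

28.1 ms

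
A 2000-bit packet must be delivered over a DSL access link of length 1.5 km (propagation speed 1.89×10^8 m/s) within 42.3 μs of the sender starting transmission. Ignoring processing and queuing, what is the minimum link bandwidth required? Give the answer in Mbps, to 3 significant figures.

Propagation delay = 1500 / 189000000 = 7.93651 μs.
Transmission budget = 42.3 − 7.93651 = 34.3635 μs.
R ≥ L / t_tx = 2000 bits / 3.43635e-05 s = 58.2 Mbps.

58.2 Mbps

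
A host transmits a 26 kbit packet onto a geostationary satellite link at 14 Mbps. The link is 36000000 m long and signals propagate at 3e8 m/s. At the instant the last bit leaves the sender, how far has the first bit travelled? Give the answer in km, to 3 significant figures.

557 km

t_tx = L/R = 26000/14000000 = 0.00185714 s.
Distance = s × t_tx = 300000000 × 0.00185714 = 557 km.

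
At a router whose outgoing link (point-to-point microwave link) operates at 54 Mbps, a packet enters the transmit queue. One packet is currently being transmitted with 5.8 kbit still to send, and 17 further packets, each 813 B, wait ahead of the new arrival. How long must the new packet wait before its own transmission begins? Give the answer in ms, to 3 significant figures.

Each queued packet: L/R = 6504/54000000 = 0.120444 ms.
17 queued → 2.04756 ms.
Plus remaining 5800 bits of current packet: 0.107407 ms.
Queuing delay = 2.15 ms.

2.15 ms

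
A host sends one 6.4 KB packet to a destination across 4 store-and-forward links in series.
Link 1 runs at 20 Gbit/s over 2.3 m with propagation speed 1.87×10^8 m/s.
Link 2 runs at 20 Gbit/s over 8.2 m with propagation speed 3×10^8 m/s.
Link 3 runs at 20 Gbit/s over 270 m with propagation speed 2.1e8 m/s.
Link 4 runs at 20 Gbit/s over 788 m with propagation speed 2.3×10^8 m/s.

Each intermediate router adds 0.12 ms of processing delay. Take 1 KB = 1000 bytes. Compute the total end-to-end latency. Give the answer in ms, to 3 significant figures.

0.375 ms

L = 51200 bits.
Transmission delay per hop = L/R = 51200/20000000000 = 0.00256 ms; 4 hops → 0.01024 ms.
Propagation delays (d/s per hop): 1.22995e-05, 2.73333e-05, 0.00128571, 0.00342609 ms; sum = 0.00475143 ms.
Processing at 3 router(s): 3 × 0.12 ms = 0.36 ms.
End-to-end = 0.375 ms.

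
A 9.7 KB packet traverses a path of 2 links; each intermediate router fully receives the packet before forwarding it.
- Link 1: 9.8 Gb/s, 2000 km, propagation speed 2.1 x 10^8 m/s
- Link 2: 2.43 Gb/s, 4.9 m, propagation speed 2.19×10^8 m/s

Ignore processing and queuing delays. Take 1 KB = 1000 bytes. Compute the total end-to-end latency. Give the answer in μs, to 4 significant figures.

9564 μs

L = 77600 bits.
Transmission delays (L/R per hop): 7.91837, 31.9342 μs; sum = 39.8525 μs.
Propagation delays (d/s per hop): 9523.81, 0.0223744 μs; sum = 9523.83 μs.
End-to-end = 9564 μs.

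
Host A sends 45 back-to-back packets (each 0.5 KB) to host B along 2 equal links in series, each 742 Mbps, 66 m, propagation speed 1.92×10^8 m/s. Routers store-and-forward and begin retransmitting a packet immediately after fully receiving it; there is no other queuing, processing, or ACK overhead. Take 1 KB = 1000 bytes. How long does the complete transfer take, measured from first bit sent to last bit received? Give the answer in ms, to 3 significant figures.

0.249 ms

Per-hop transmission t_tx = L/R = 4000/742000000 = 0.00539084 ms.
Per-hop propagation t_prop = 66/192000000 = 0.00034375 ms.
Pipeline fill: first packet needs 2·t_tx to clear all hops; remaining 44 packets each add one t_tx.
Total = (2+45-1)·t_tx + 2·t_prop = 46·0.00539084 + 2·0.00034375 = 0.249 ms.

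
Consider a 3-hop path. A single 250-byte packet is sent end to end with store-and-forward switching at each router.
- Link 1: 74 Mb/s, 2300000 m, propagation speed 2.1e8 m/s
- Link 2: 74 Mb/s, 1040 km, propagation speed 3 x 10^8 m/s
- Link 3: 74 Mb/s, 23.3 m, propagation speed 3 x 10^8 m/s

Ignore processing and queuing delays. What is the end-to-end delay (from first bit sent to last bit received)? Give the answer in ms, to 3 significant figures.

L = 250 × 8 = 2000 bits.
Transmission delay per hop = L/R = 2000/74000000 = 0.027027 ms; 3 hops → 0.0810811 ms.
Propagation delays (d/s per hop): 10.9524, 3.46667, 7.76667e-05 ms; sum = 14.4191 ms.
End-to-end = 14.5 ms.

14.5 ms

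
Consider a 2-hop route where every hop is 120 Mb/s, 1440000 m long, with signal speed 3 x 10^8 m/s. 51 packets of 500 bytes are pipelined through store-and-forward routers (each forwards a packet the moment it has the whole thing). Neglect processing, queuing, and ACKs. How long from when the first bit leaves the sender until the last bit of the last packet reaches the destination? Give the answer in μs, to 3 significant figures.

11300 μs

Per-hop transmission t_tx = L/R = 4000/120000000 = 33.3333 μs.
Per-hop propagation t_prop = 1440000/300000000 = 4800 μs.
Pipeline fill: first packet needs 2·t_tx to clear all hops; remaining 50 packets each add one t_tx.
Total = (2+51-1)·t_tx + 2·t_prop = 52·33.3333 + 2·4800 = 11300 μs.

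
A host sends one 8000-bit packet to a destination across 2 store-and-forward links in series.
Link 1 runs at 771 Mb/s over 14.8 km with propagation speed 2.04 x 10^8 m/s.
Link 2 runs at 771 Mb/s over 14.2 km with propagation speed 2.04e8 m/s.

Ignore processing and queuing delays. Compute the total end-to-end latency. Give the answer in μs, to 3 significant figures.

163 μs

Transmission delay per hop = L/R = 8000/771000000 = 10.3761 μs; 2 hops → 20.7523 μs.
Propagation delays (d/s per hop): 72.549, 69.6078 μs; sum = 142.157 μs.
End-to-end = 163 μs.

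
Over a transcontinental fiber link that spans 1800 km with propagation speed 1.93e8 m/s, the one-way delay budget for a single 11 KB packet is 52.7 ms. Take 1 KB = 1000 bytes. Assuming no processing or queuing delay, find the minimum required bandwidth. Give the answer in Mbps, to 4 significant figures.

2.029 Mbps

L = 88000 bits.
Propagation delay = 1800000 / 193000000 = 9.32642 ms.
Transmission budget = 52.7 − 9.32642 = 43.3736 ms.
R ≥ L / t_tx = 88000 bits / 0.0433736 s = 2.029 Mbps.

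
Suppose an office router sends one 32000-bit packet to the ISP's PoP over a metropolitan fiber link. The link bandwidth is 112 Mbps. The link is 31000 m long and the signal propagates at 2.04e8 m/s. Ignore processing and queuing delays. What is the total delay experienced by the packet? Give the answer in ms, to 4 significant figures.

Transmission delay = L/R = 32000 / 112000000 = 0.285714 ms.
Propagation delay = d/s = 31000 m / 204000000 m/s = 0.151961 ms.
Total = 0.4377 ms.

0.4377 ms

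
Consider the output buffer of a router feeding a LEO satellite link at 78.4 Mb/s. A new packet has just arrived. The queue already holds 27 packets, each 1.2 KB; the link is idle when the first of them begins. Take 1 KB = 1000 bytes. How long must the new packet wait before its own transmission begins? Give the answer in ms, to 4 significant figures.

Each queued packet: L/R = 9600/78400000 = 0.122449 ms.
27 queued → 3.30612 ms.
Queuing delay = 3.306 ms.

3.306 ms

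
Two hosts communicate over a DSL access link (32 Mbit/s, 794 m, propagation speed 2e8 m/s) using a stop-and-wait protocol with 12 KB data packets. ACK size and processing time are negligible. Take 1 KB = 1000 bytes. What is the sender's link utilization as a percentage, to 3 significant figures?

t_tx = L/R = 96000/32000000 = 0.003 s.
t_prop = 794/200000000 = 3.97e-06 s; RTT = 7.94e-06 s.
Cycle = t_tx + RTT = 0.00300794 s.
Utilization = t_tx / cycle = 0.003/0.00300794 = 99.7 %.

99.7 %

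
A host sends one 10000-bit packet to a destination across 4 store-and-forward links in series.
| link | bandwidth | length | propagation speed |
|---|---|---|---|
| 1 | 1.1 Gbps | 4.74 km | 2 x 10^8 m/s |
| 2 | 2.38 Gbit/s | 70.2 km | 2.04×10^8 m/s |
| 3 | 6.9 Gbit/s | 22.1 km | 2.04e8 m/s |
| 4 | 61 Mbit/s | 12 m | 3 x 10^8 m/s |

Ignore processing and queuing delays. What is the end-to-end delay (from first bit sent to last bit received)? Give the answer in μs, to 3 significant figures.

655 μs

Transmission delays (L/R per hop): 9.09091, 4.20168, 1.44928, 163.934 μs; sum = 178.676 μs.
Propagation delays (d/s per hop): 23.7, 344.118, 108.333, 0.04 μs; sum = 476.191 μs.
End-to-end = 655 μs.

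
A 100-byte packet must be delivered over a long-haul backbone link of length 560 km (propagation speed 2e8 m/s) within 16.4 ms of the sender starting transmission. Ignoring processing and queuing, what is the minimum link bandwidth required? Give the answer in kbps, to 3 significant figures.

L = 800 bits.
Propagation delay = 560000 / 200000000 = 2.8 ms.
Transmission budget = 16.4 − 2.8 = 13.6 ms.
R ≥ L / t_tx = 800 bits / 0.0136 s = 58.8 kbps.

58.8 kbps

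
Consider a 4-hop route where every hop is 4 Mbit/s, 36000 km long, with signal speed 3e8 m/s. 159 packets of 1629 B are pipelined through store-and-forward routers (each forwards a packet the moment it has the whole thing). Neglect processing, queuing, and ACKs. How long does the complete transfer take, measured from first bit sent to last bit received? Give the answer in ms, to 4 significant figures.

Per-hop transmission t_tx = L/R = 13032/4000000 = 3.258 ms.
Per-hop propagation t_prop = 36000000/300000000 = 120 ms.
Pipeline fill: first packet needs 4·t_tx to clear all hops; remaining 158 packets each add one t_tx.
Total = (4+159-1)·t_tx + 4·t_prop = 162·3.258 + 4·120 = 1008 ms.

1008 ms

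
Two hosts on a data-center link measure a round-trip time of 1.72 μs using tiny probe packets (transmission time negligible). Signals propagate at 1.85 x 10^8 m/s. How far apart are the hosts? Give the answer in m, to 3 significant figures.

159 m

One-way propagation = RTT/2 = 0.86 μs.
d = s × t = 185000000 × 8.6e-07 = 159 m.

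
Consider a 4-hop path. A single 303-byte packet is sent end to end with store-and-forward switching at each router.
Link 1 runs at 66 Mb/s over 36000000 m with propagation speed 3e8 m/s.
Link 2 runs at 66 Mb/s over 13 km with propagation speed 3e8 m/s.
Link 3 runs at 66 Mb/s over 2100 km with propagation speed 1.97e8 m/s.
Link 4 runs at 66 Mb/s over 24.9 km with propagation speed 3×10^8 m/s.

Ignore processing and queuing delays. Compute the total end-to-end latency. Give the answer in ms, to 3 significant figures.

131 ms

L = 303 × 8 = 2424 bits.
Transmission delay per hop = L/R = 2424/66000000 = 0.0367273 ms; 4 hops → 0.146909 ms.
Propagation delays (d/s per hop): 120, 0.0433333, 10.6599, 0.083 ms; sum = 130.786 ms.
End-to-end = 131 ms.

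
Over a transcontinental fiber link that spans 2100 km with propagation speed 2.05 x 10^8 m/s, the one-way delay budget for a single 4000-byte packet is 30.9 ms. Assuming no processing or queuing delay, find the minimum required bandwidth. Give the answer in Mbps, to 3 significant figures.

L = 32000 bits.
Propagation delay = 2100000 / 2.05e+08 = 10.2439 ms.
Transmission budget = 30.9 − 10.2439 = 20.6561 ms.
R ≥ L / t_tx = 32000 bits / 0.0206561 s = 1.55 Mbps.

1.55 Mbps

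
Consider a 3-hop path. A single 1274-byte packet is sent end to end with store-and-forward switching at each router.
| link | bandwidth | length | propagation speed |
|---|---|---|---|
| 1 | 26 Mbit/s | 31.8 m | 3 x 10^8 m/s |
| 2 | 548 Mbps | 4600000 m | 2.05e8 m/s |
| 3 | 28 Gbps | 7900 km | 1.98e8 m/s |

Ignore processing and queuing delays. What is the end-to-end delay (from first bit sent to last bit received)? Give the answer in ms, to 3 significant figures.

62.7 ms

L = 1274 × 8 = 10192 bits.
Transmission delays (L/R per hop): 0.392, 0.0185985, 0.000364 ms; sum = 0.410963 ms.
Propagation delays (d/s per hop): 0.000106, 22.439, 39.899 ms; sum = 62.3381 ms.
End-to-end = 62.7 ms.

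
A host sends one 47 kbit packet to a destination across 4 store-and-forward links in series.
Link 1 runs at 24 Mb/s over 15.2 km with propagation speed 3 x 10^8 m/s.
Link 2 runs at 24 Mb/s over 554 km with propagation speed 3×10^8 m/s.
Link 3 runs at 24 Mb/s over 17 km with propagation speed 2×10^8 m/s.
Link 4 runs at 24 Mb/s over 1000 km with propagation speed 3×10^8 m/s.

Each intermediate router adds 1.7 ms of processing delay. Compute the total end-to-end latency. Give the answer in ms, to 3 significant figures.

L = 47000 bits.
Transmission delay per hop = L/R = 47000/24000000 = 1.95833 ms; 4 hops → 7.83333 ms.
Propagation delays (d/s per hop): 0.0506667, 1.84667, 0.085, 3.33333 ms; sum = 5.31567 ms.
Processing at 3 router(s): 3 × 1.7 ms = 5.1 ms.
End-to-end = 18.2 ms.

18.2 ms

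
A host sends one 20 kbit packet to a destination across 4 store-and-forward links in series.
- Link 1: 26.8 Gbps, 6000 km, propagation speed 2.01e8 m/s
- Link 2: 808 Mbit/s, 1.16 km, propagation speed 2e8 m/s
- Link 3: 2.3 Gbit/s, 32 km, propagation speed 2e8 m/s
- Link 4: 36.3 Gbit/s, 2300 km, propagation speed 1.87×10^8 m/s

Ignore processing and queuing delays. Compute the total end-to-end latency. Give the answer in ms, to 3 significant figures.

L = 20000 bits.
Transmission delays (L/R per hop): 0.000746269, 0.0247525, 0.00869565, 0.000550964 ms; sum = 0.0347454 ms.
Propagation delays (d/s per hop): 29.8507, 0.0058, 0.16, 12.2995 ms; sum = 42.316 ms.
End-to-end = 42.4 ms.

42.4 ms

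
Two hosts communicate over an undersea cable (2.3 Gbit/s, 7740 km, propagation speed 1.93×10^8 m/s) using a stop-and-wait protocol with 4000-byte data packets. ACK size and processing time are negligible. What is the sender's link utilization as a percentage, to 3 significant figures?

0.0173 %

t_tx = L/R = 32000/2300000000 = 1.3913e-05 s.
t_prop = 7740000/193000000 = 0.0401036 s; RTT = 0.0802073 s.
Cycle = t_tx + RTT = 0.0802212 s.
Utilization = t_tx / cycle = 1.3913e-05/0.0802212 = 0.0173 %.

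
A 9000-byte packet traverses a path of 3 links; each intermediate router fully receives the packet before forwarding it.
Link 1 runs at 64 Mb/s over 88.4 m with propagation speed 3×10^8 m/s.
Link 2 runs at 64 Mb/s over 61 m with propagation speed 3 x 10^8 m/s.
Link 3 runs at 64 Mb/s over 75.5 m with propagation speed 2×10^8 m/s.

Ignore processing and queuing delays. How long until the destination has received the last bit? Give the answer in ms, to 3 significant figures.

L = 9000 × 8 = 72000 bits.
Transmission delay per hop = L/R = 72000/64000000 = 1.125 ms; 3 hops → 3.375 ms.
Propagation delays (d/s per hop): 0.000294667, 0.000203333, 0.0003775 ms; sum = 0.0008755 ms.
End-to-end = 3.38 ms.

3.38 ms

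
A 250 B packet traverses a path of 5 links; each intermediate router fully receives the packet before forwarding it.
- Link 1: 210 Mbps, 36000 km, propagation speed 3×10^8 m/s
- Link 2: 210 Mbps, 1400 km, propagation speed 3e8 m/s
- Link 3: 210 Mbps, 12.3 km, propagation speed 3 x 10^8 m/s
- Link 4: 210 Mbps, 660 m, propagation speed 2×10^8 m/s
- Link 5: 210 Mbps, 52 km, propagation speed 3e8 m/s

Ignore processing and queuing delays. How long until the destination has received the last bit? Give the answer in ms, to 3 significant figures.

125 ms

L = 250 × 8 = 2000 bits.
Transmission delay per hop = L/R = 2000/210000000 = 0.00952381 ms; 5 hops → 0.047619 ms.
Propagation delays (d/s per hop): 120, 4.66667, 0.041, 0.0033, 0.173333 ms; sum = 124.884 ms.
End-to-end = 125 ms.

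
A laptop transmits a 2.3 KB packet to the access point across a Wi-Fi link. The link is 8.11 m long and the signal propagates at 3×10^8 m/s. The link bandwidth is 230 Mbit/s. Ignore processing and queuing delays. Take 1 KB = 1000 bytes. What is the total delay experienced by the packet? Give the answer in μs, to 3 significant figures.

80.0 μs

L = 18400 bits.
Transmission delay = L/R = 18400 / 230000000 = 80 μs.
Propagation delay = d/s = 8.11 m / 300000000 m/s = 0.0270333 μs.
Total = 80.0 μs.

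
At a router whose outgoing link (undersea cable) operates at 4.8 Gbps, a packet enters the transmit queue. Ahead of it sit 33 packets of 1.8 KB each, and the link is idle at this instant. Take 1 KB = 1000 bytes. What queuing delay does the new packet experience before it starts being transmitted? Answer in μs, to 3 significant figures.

Each queued packet: L/R = 14400/4800000000 = 3 μs.
33 queued → 99 μs.
Queuing delay = 99.0 μs.

99.0 μs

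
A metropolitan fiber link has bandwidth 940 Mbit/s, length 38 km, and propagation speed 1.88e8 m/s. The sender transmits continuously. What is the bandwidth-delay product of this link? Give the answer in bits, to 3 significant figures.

Propagation delay = 38000 / 188000000 = 0.000202128 s.
BDP = R × t_prop = 940000000 × 0.000202128 = 190000 bits.

190000 bits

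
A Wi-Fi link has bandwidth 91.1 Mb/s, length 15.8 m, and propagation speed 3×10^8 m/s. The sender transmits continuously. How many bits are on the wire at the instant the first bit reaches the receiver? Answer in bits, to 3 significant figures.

Propagation delay = 15.8 / 300000000 = 5.26667e-08 s.
BDP = R × t_prop = 91100000 × 5.26667e-08 = 4.79793 bits.

4.80 bits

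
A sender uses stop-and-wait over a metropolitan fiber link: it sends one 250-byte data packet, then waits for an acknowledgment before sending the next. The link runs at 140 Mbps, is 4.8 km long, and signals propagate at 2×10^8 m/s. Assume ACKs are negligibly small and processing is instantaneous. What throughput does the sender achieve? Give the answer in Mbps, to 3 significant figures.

32.1 Mbps

t_tx = L/R = 2000/140000000 = 1.42857e-05 s.
t_prop = 4800/200000000 = 2.4e-05 s; RTT = 4.8e-05 s.
Cycle = t_tx + RTT = 6.22857e-05 s.
Throughput = L / cycle = 2000 / 6.22857e-05 = 32.1 Mbps.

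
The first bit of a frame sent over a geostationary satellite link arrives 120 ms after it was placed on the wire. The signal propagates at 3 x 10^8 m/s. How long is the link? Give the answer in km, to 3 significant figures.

d = s × t_prop = 300000000 × 0.12 = 36000 km.

36000 km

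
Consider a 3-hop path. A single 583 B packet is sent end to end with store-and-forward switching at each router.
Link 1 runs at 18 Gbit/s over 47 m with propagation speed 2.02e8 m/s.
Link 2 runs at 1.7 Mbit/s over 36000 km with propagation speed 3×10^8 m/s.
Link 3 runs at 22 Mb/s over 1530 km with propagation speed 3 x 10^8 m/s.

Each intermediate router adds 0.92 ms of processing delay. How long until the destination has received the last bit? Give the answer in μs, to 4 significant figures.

L = 583 × 8 = 4664 bits.
Transmission delays (L/R per hop): 0.259111, 2743.53, 212 μs; sum = 2955.79 μs.
Propagation delays (d/s per hop): 0.232673, 120000, 5100 μs; sum = 125100 μs.
Processing at 2 router(s): 2 × 0.92 ms = 1840 μs.
End-to-end = 129900 μs.

129900 μs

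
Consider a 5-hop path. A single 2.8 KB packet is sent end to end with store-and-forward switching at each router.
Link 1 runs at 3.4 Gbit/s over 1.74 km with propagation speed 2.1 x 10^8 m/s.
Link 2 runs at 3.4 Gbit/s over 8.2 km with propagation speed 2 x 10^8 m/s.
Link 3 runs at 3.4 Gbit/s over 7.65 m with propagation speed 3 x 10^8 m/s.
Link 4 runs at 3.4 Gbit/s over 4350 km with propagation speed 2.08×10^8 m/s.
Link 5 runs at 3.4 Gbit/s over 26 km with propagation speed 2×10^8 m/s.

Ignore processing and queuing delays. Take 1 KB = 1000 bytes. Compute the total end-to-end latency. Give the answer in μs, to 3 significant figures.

21100 μs

L = 22400 bits.
Transmission delay per hop = L/R = 22400/3400000000 = 6.58824 μs; 5 hops → 32.9412 μs.
Propagation delays (d/s per hop): 8.28571, 41, 0.0255, 20913.5, 130 μs; sum = 21092.8 μs.
End-to-end = 21100 μs.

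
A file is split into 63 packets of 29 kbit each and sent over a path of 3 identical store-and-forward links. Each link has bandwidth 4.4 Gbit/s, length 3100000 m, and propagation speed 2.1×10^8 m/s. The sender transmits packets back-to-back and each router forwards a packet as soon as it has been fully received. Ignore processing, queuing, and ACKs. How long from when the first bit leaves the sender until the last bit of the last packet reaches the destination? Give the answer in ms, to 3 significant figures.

Per-hop transmission t_tx = L/R = 29000/4400000000 = 0.00659091 ms.
Per-hop propagation t_prop = 3100000/210000000 = 14.7619 ms.
Pipeline fill: first packet needs 3·t_tx to clear all hops; remaining 62 packets each add one t_tx.
Total = (3+63-1)·t_tx + 3·t_prop = 65·0.00659091 + 3·14.7619 = 44.7 ms.

44.7 ms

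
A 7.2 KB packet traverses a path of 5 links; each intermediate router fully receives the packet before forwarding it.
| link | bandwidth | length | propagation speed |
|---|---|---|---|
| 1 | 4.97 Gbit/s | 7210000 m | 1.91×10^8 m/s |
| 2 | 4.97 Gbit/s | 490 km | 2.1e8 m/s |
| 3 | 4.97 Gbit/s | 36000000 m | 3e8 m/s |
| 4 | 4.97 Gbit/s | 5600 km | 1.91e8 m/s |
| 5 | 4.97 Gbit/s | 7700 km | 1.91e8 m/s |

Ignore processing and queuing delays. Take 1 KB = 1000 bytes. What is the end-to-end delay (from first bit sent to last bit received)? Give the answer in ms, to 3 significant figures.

L = 57600 bits.
Transmission delay per hop = L/R = 57600/4970000000 = 0.0115895 ms; 5 hops → 0.0579477 ms.
Propagation delays (d/s per hop): 37.7487, 2.33333, 120, 29.3194, 40.3141 ms; sum = 229.716 ms.
End-to-end = 230 ms.

230 ms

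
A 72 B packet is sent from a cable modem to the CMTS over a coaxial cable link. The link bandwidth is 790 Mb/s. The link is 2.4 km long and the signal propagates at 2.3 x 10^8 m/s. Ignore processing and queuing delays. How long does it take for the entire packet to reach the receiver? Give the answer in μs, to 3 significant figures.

11.2 μs

L = 72 × 8 = 576 bits.
Transmission delay = L/R = 576 / 790000000 = 0.729114 μs.
Propagation delay = d/s = 2400 m / 2.3e+08 m/s = 10.4348 μs.
Total = 11.2 μs.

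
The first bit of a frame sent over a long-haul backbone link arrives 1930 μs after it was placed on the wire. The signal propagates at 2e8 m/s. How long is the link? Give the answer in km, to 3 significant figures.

386 km

d = s × t_prop = 200000000 × 0.00193 = 386 km.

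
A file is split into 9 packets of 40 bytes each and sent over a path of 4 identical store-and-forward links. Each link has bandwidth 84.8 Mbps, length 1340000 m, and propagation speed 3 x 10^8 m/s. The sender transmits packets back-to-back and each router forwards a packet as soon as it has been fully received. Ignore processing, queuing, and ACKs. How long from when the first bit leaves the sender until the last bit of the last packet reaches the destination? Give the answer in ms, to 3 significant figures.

17.9 ms

Per-hop transmission t_tx = L/R = 320/84800000 = 0.00377358 ms.
Per-hop propagation t_prop = 1340000/300000000 = 4.46667 ms.
Pipeline fill: first packet needs 4·t_tx to clear all hops; remaining 8 packets each add one t_tx.
Total = (4+9-1)·t_tx + 4·t_prop = 12·0.00377358 + 4·4.46667 = 17.9 ms.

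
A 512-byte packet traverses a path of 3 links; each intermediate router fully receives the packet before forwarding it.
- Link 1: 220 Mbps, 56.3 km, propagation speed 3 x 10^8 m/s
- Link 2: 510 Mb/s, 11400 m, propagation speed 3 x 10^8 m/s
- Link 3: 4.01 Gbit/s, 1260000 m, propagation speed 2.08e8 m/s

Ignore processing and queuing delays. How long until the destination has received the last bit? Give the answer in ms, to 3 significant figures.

L = 512 × 8 = 4096 bits.
Transmission delays (L/R per hop): 0.0186182, 0.00803137, 0.00102145 ms; sum = 0.027671 ms.
Propagation delays (d/s per hop): 0.187667, 0.038, 6.05769 ms; sum = 6.28336 ms.
End-to-end = 6.31 ms.

6.31 ms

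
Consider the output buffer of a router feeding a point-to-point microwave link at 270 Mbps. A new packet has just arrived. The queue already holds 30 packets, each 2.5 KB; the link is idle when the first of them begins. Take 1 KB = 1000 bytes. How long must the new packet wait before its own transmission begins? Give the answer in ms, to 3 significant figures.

Each queued packet: L/R = 20000/270000000 = 0.0740741 ms.
30 queued → 2.22222 ms.
Queuing delay = 2.22 ms.

2.22 ms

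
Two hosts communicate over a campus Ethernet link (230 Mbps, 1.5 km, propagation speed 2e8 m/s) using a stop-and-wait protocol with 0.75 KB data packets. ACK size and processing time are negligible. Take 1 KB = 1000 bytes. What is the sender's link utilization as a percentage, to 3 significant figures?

t_tx = L/R = 6000/230000000 = 2.6087e-05 s.
t_prop = 1500/200000000 = 7.5e-06 s; RTT = 1.5e-05 s.
Cycle = t_tx + RTT = 4.1087e-05 s.
Utilization = t_tx / cycle = 2.6087e-05/4.1087e-05 = 63.5 %.

63.5 %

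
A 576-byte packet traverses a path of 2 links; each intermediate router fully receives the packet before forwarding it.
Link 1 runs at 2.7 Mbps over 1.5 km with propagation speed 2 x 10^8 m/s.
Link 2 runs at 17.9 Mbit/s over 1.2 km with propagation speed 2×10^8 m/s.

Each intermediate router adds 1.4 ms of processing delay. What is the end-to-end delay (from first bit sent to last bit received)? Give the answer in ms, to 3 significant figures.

3.38 ms

L = 576 × 8 = 4608 bits.
Transmission delays (L/R per hop): 1.70667, 0.25743 ms; sum = 1.9641 ms.
Propagation delays (d/s per hop): 0.0075, 0.006 ms; sum = 0.0135 ms.
Processing at 1 router(s): 1 × 1.4 ms = 1.4 ms.
End-to-end = 3.38 ms.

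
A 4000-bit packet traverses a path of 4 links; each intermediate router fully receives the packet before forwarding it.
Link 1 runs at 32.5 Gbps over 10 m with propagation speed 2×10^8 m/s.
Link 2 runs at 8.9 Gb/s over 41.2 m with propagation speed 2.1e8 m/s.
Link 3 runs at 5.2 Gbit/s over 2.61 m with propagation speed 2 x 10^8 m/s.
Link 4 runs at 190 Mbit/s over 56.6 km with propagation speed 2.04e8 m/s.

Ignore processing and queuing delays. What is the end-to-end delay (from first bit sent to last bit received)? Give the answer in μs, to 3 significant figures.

300 μs

Transmission delays (L/R per hop): 0.123077, 0.449438, 0.769231, 21.0526 μs; sum = 22.3944 μs.
Propagation delays (d/s per hop): 0.05, 0.19619, 0.01305, 277.451 μs; sum = 277.71 μs.
End-to-end = 300 μs.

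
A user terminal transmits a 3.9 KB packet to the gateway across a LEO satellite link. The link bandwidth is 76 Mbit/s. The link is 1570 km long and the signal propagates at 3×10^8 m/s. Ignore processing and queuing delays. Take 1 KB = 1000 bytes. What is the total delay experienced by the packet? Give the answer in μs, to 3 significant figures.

L = 31200 bits.
Transmission delay = L/R = 31200 / 76000000 = 410.526 μs.
Propagation delay = d/s = 1570000 m / 300000000 m/s = 5233.33 μs.
Total = 5640 μs.

5640 μs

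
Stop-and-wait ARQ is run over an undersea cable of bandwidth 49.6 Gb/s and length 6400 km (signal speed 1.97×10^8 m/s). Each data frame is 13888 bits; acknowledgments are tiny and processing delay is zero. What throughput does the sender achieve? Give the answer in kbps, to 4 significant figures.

t_tx = L/R = 13888/49600000000 = 2.8e-07 s.
t_prop = 6400000/197000000 = 0.0324873 s; RTT = 0.0649746 s.
Cycle = t_tx + RTT = 0.0649749 s.
Throughput = L / cycle = 13888 / 0.0649749 = 213.7 kbps.

213.7 kbps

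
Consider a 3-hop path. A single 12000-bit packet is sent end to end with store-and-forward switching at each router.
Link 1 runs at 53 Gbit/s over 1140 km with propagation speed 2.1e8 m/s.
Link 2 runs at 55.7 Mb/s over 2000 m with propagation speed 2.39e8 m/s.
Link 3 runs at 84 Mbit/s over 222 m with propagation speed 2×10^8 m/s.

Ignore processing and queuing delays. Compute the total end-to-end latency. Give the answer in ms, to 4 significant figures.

Transmission delays (L/R per hop): 0.000226415, 0.21544, 0.142857 ms; sum = 0.358523 ms.
Propagation delays (d/s per hop): 5.42857, 0.0083682, 0.00111 ms; sum = 5.43805 ms.
End-to-end = 5.797 ms.

5.797 ms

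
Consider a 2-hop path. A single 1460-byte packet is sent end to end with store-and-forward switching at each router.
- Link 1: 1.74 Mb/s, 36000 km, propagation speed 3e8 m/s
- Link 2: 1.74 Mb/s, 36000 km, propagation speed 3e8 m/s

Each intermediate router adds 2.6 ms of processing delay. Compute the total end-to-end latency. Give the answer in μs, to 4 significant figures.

L = 1460 × 8 = 11680 bits.
Transmission delay per hop = L/R = 11680/1740000 = 6712.64 μs; 2 hops → 13425.3 μs.
Propagation delays (d/s per hop): 120000, 120000 μs; sum = 240000 μs.
Processing at 1 router(s): 1 × 2.6 ms = 2600 μs.
End-to-end = 256000 μs.

256000 μs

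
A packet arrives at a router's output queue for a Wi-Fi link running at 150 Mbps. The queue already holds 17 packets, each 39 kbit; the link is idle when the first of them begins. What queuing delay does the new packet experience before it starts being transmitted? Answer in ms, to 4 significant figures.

4.420 ms

Each queued packet: L/R = 39000/150000000 = 0.26 ms.
17 queued → 4.42 ms.
Queuing delay = 4.420 ms.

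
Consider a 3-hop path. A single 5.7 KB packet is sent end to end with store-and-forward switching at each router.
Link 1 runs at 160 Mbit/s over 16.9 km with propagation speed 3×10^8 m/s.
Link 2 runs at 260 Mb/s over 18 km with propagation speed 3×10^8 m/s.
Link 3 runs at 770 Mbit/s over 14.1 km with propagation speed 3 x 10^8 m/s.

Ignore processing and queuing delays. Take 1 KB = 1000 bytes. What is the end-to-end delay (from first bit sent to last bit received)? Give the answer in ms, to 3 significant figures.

0.683 ms

L = 45600 bits.
Transmission delays (L/R per hop): 0.285, 0.175385, 0.0592208 ms; sum = 0.519605 ms.
Propagation delays (d/s per hop): 0.0563333, 0.06, 0.047 ms; sum = 0.163333 ms.
End-to-end = 0.683 ms.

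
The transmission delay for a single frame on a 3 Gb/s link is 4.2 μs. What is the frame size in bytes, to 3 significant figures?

1580 bytes

L = R × t_tx = 3000000000 b/s × 4.2e-06 s = 12600 bits.
In bytes: 12600 / 8 = 1580 bytes.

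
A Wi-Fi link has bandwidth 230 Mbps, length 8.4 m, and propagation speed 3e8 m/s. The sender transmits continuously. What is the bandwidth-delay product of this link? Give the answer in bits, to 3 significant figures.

Propagation delay = 8.4 / 300000000 = 2.8e-08 s.
BDP = R × t_prop = 230000000 × 2.8e-08 = 6.44 bits.

6.44 bits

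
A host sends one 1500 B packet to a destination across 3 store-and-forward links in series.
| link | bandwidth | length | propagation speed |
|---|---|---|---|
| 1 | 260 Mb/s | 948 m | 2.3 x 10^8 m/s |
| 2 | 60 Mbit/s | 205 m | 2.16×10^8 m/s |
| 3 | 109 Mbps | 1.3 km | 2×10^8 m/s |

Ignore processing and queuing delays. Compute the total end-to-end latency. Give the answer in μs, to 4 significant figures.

L = 1500 × 8 = 12000 bits.
Transmission delays (L/R per hop): 46.1538, 200, 110.092 μs; sum = 356.246 μs.
Propagation delays (d/s per hop): 4.12174, 0.949074, 6.5 μs; sum = 11.5708 μs.
End-to-end = 367.8 μs.

367.8 μs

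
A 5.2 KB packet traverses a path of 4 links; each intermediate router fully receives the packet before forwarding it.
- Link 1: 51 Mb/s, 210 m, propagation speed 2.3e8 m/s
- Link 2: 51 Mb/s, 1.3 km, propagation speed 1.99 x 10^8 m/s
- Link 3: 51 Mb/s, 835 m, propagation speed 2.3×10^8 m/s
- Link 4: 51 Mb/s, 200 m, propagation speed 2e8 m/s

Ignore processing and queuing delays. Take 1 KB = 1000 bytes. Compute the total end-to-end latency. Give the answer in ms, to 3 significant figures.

L = 41600 bits.
Transmission delay per hop = L/R = 41600/51000000 = 0.815686 ms; 4 hops → 3.26275 ms.
Propagation delays (d/s per hop): 0.000913043, 0.00653266, 0.00363043, 0.001 ms; sum = 0.0120761 ms.
End-to-end = 3.27 ms.

3.27 ms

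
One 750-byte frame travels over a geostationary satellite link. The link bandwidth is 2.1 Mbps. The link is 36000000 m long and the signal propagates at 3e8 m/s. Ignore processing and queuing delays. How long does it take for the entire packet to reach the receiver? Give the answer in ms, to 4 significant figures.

122.9 ms

L = 750 × 8 = 6000 bits.
Transmission delay = L/R = 6000 / 2100000 = 2.85714 ms.
Propagation delay = d/s = 36000000 m / 300000000 m/s = 120 ms.
Total = 122.9 ms.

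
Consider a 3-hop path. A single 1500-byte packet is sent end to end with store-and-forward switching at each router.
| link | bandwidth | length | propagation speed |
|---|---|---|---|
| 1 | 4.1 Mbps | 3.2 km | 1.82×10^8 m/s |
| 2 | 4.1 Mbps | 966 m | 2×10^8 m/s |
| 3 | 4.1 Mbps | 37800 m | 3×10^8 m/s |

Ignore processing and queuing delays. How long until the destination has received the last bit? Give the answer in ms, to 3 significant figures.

L = 1500 × 8 = 12000 bits.
Transmission delay per hop = L/R = 12000/4.1e+06 = 2.92683 ms; 3 hops → 8.78049 ms.
Propagation delays (d/s per hop): 0.0175824, 0.00483, 0.126 ms; sum = 0.148412 ms.
End-to-end = 8.93 ms.

8.93 ms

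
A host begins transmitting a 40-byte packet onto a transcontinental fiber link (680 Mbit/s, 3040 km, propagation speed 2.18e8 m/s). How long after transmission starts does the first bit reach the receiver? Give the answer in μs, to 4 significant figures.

13940 μs

First bit experiences only propagation delay: d/s = 3040000/2.18e+08 = 13940 μs.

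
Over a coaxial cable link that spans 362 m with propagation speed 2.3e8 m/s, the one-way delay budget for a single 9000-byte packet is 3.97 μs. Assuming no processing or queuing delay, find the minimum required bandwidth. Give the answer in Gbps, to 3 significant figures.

30.0 Gbps

L = 72000 bits.
Propagation delay = 362 / 2.3e+08 = 1.57391 μs.
Transmission budget = 3.97 − 1.57391 = 2.39609 μs.
R ≥ L / t_tx = 72000 bits / 2.39609e-06 s = 30.0 Gbps.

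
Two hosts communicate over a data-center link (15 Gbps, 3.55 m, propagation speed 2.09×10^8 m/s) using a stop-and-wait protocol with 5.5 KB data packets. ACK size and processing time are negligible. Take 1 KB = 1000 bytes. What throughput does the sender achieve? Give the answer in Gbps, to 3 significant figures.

14.8 Gbps

t_tx = L/R = 44000/15000000000 = 2.93333e-06 s.
t_prop = 3.55/209000000 = 1.69856e-08 s; RTT = 3.39713e-08 s.
Cycle = t_tx + RTT = 2.9673e-06 s.
Throughput = L / cycle = 44000 / 2.9673e-06 = 14.8 Gbps.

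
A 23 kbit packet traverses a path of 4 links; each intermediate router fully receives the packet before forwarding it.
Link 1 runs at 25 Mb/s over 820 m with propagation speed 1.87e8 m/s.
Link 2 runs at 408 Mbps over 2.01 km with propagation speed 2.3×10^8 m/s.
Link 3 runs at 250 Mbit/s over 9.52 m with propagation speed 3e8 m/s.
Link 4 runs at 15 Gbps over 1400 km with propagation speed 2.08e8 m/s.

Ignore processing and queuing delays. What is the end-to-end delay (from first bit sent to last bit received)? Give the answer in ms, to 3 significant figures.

L = 23000 bits.
Transmission delays (L/R per hop): 0.92, 0.0563725, 0.092, 0.00153333 ms; sum = 1.06991 ms.
Propagation delays (d/s per hop): 0.00438503, 0.00873913, 3.17333e-05, 6.73077 ms; sum = 6.74393 ms.
End-to-end = 7.81 ms.

7.81 ms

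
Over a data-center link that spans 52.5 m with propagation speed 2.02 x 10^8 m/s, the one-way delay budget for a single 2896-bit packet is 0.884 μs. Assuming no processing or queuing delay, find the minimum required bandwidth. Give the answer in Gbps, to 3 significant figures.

Propagation delay = 52.5 / 202000000 = 0.259901 μs.
Transmission budget = 0.884 − 0.259901 = 0.624099 μs.
R ≥ L / t_tx = 2896 bits / 6.24099e-07 s = 4.64 Gbps.

4.64 Gbps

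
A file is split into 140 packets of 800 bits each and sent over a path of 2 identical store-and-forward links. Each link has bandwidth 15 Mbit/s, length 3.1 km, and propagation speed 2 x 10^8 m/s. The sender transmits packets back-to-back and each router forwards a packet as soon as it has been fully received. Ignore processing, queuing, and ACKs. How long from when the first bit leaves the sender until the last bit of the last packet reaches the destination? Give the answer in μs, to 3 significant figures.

Per-hop transmission t_tx = L/R = 800/15000000 = 53.3333 μs.
Per-hop propagation t_prop = 3100/200000000 = 15.5 μs.
Pipeline fill: first packet needs 2·t_tx to clear all hops; remaining 139 packets each add one t_tx.
Total = (2+140-1)·t_tx + 2·t_prop = 141·53.3333 + 2·15.5 = 7550 μs.

7550 μs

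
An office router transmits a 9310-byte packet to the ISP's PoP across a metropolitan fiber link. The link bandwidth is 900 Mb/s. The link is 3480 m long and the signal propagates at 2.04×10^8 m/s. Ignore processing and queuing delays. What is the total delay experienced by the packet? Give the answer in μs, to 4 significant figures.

L = 9310 × 8 = 74480 bits.
Transmission delay = L/R = 74480 / 900000000 = 82.7556 μs.
Propagation delay = d/s = 3480 m / 204000000 m/s = 17.0588 μs.
Total = 99.81 μs.

99.81 μs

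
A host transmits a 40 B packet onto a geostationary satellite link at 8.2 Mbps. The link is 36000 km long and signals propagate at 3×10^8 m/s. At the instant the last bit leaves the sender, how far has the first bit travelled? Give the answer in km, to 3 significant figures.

11.7 km

t_tx = L/R = 320/8.2e+06 = 3.90244e-05 s.
Distance = s × t_tx = 300000000 × 3.90244e-05 = 11.7 km.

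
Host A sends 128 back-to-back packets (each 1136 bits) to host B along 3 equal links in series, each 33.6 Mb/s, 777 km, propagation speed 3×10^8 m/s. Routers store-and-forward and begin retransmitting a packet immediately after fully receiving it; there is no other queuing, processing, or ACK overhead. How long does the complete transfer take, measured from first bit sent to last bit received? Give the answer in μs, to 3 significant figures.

Per-hop transmission t_tx = L/R = 1136/33600000 = 33.8095 μs.
Per-hop propagation t_prop = 777000/300000000 = 2590 μs.
Pipeline fill: first packet needs 3·t_tx to clear all hops; remaining 127 packets each add one t_tx.
Total = (3+128-1)·t_tx + 3·t_prop = 130·33.8095 + 3·2590 = 12200 μs.

12200 μs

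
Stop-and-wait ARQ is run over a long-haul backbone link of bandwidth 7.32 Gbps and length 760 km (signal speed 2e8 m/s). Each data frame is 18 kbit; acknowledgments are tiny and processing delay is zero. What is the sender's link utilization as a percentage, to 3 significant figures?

0.0323 %

t_tx = L/R = 18000/7320000000 = 2.45902e-06 s.
t_prop = 760000/200000000 = 0.0038 s; RTT = 0.0076 s.
Cycle = t_tx + RTT = 0.00760246 s.
Utilization = t_tx / cycle = 2.45902e-06/0.00760246 = 0.0323 %.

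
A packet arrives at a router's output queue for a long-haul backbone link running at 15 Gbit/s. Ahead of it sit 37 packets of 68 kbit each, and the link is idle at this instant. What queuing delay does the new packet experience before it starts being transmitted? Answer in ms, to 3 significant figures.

Each queued packet: L/R = 68000/15000000000 = 0.00453333 ms.
37 queued → 0.167733 ms.
Queuing delay = 0.168 ms.

0.168 ms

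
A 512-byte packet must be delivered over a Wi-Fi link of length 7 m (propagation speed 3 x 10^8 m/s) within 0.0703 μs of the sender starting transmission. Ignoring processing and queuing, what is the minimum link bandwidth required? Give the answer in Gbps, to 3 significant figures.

L = 4096 bits.
Propagation delay = 7 / 300000000 = 0.0233333 μs.
Transmission budget = 0.0703 − 0.0233333 = 0.0469667 μs.
R ≥ L / t_tx = 4096 bits / 4.69667e-08 s = 87.2 Gbps.

87.2 Gbps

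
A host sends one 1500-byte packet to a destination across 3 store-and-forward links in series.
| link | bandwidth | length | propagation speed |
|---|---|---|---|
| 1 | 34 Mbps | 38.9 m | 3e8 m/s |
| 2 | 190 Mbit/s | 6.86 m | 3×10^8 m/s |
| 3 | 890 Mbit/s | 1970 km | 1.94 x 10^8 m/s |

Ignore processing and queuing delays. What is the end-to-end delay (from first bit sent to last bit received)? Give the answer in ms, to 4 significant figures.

10.58 ms

L = 1500 × 8 = 12000 bits.
Transmission delays (L/R per hop): 0.352941, 0.0631579, 0.0134831 ms; sum = 0.429582 ms.
Propagation delays (d/s per hop): 0.000129667, 2.28667e-05, 10.1546 ms; sum = 10.1548 ms.
End-to-end = 10.58 ms.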